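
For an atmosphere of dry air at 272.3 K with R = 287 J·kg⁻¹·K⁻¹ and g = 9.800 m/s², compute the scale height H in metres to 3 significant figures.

The scale height of an isothermal atmosphere is H = RT/g.
H = 287 × 272.3 / 9.800 = 78150/9.800 = 7974.5 m.

H ≈ 7970 m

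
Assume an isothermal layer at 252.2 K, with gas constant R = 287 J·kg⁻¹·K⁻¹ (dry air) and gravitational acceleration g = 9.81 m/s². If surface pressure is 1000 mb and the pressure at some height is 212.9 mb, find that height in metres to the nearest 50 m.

z ≈ 11400 m

Scale height: H = RT/g = 287 × 252.2 / 9.81 = 7378.3 m.
Invert the barometric formula: z = H ln(P₀/P).
P₀/P = 1000/212.9 = 4.6970; ln(4.6970) = 1.5469.
z = 7378.3 × 1.5469 = 11413 m.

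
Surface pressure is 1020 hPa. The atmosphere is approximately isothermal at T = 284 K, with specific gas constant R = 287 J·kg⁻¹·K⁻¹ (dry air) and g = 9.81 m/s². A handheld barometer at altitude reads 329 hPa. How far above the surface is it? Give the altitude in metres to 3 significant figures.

z ≈ 9400 m

Scale height: H = RT/g = 287 × 284 / 9.81 = 8308.7 m.
Invert the barometric formula: z = H ln(P₀/P).
P₀/P = 1020/329 = 3.1003; ln(3.1003) = 1.1315.
z = 8308.7 × 1.1315 = 9401.3 m.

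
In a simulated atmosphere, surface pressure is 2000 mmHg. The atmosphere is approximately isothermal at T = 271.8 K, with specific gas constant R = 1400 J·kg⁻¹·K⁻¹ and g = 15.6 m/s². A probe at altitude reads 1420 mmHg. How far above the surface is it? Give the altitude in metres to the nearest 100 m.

z ≈ 8400 m

Scale height: H = RT/g = 1400 × 271.8 / 15.6 = 24392 m.
Invert the barometric formula: z = H ln(P₀/P).
P₀/P = 2000/1420 = 1.4085; ln(1.4085) = 0.34253.
z = 24392 × 0.34253 = 8355.0 m.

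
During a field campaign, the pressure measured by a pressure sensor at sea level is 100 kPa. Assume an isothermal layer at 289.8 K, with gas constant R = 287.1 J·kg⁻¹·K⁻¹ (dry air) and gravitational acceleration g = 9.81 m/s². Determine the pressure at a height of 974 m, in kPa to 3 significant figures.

Scale height: H = RT/g = 287.1 × 289.8 / 9.81 = 8481.3 m.
Barometric formula: P = P₀ exp(−z/H).
z/H = 974.00/8481.3 = 0.11484; exp(−0.11484) = 0.89151.
P = 100 × 0.89151 = 89.151 kPa.

P ≈ 89.2 kPa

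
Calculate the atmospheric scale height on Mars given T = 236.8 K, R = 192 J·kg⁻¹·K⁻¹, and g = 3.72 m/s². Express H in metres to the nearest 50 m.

H ≈ 12200 m

The scale height of an isothermal atmosphere is H = RT/g.
H = 192 × 236.8 / 3.72 = 45466/3.72 = 12222 m.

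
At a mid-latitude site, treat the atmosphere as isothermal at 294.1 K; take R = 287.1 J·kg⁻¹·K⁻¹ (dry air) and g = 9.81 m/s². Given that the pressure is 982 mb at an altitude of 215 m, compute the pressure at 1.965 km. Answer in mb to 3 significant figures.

P ≈ 801 mb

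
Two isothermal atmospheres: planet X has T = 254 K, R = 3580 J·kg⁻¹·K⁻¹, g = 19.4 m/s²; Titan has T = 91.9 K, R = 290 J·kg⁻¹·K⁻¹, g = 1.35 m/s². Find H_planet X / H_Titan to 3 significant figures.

H_planet X/H_Titan ≈ 2.37

H = RT/g for each body.
H_planet X = 3580 × 254 / 19.4 = 46872 m.
H_Titan = 290 × 91.9 / 1.35 = 19741 m.
H_planet X/H_Titan = 46872/19741 = 2.3743.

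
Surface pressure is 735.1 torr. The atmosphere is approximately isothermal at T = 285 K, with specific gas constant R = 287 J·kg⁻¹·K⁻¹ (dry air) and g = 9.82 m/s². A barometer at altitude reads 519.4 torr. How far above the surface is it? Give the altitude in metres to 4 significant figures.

z ≈ 2893 m

Scale height: H = RT/g = 287 × 285 / 9.82 = 8329.4 m.
Invert the barometric formula: z = H ln(P₀/P).
P₀/P = 735.1/519.4 = 1.4153; ln(1.4153) = 0.34734.
z = 8329.4 × 0.34734 = 2893.1 m.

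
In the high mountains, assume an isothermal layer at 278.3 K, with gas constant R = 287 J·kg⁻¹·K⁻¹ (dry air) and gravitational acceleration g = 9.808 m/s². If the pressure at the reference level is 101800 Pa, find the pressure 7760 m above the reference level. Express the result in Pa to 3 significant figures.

Scale height: H = RT/g = 287 × 278.3 / 9.808 = 8143.6 m.
Barometric formula: P = P₀ exp(−z/H).
z/H = 7760.0/8143.6 = 0.95290; exp(−0.95290) = 0.38562.
P = 101800 × 0.38562 = 39256 Pa.

P ≈ 39300 Pa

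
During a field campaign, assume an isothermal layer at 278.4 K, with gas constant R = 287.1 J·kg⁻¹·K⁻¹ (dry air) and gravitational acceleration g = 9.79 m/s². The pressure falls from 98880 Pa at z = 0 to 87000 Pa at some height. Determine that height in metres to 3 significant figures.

z ≈ 1050 m

Scale height: H = RT/g = 287.1 × 278.4 / 9.79 = 8164.3 m.
Invert the barometric formula: z = H ln(P₀/P).
P₀/P = 98880/87000 = 1.1366; ln(1.1366) = 0.12804.
z = 8164.3 × 0.12804 = 1045.4 m.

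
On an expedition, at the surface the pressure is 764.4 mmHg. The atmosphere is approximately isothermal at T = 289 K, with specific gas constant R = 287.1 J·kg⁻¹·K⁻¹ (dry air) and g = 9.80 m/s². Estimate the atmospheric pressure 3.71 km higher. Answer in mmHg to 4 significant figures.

P ≈ 493.2 mmHg

Scale height: H = RT/g = 287.1 × 289 / 9.80 = 8466.5 m.
Barometric formula: P = P₀ exp(−z/H).
z/H = 3710.0/8466.5 = 0.43820; exp(−0.43820) = 0.64520.
P = 764.4 × 0.64520 = 493.19 mmHg.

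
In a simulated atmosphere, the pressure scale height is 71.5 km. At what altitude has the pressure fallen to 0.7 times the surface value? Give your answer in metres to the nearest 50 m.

Set P/P₀ = exp(−z/H) = 0.7, so z = −H ln(0.7).
−ln(0.7) = 0.35667; z = 71500 × 0.35667 = 25502 m.

z ≈ 25500 m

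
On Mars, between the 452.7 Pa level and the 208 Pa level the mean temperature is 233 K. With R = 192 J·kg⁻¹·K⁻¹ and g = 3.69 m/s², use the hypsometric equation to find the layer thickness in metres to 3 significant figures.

Hypsometric equation: Δz = (R T̄/g) ln(P₁/P₂).
R T̄/g = 192 × 233 / 3.69 = 12124 m.
ln(452.7/208) = ln(2.1764) = 0.77767.
Δz = 12124 × 0.77767 = 9428.5 m.

Δz ≈ 9430 m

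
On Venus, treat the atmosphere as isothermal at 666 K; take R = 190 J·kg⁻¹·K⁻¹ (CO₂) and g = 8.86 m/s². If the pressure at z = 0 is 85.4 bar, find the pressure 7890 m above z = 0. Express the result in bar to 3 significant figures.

P ≈ 49.2 bar

Scale height: H = RT/g = 190 × 666 / 8.86 = 14282 m.
Barometric formula: P = P₀ exp(−z/H).
z/H = 7890.0/14282 = 0.55244; exp(−0.55244) = 0.57554.
P = 85.4 × 0.57554 = 49.151 bar.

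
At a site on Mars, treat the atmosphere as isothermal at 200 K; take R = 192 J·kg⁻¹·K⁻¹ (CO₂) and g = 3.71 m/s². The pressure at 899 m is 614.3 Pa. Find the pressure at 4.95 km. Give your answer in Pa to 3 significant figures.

P ≈ 415 Pa

Scale height: H = RT/g = 192 × 200 / 3.71 = 10350 m.
Between two levels, P₂ = P₁ exp(−Δz/H) with Δz = z₂ − z₁.
Δz = 4950.0 − 899.00 = 4051.0 m; Δz/H = 4051.0/10350 = 0.39140.
P₂ = 614.3 × exp(−0.39140) = 614.3 × 0.67611 = 415.33 Pa.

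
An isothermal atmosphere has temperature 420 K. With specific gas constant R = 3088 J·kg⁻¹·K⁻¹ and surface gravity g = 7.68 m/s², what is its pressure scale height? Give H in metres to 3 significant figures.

H ≈ 169000 m

The scale height of an isothermal atmosphere is H = RT/g.
H = 3088 × 420 / 7.68 = 1297000/7.68 = 168880 m.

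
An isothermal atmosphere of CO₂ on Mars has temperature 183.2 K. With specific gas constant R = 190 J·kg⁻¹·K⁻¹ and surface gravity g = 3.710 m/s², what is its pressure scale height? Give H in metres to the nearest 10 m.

H ≈ 9380 m

The scale height of an isothermal atmosphere is H = RT/g.
H = 190 × 183.2 / 3.710 = 34808/3.710 = 9382.2 m.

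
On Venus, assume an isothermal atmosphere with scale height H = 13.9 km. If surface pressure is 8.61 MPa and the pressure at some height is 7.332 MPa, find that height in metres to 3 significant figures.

z ≈ 2230 m

Invert the barometric formula: z = H ln(P₀/P).
P₀/P = 8.61/7.332 = 1.1743; ln(1.1743) = 0.16067.
z = 13900 × 0.16067 = 2233.3 m.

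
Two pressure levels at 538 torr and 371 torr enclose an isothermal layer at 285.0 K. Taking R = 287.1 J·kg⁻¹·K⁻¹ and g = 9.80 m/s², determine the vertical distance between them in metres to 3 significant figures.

Δz ≈ 3100 m

Hypsometric equation: Δz = (R T̄/g) ln(P₁/P₂).
R T̄/g = 287.1 × 285.0 / 9.80 = 8349.3 m.
ln(538/371) = ln(1.4501) = 0.37163.
Δz = 8349.3 × 0.37163 = 3102.9 m.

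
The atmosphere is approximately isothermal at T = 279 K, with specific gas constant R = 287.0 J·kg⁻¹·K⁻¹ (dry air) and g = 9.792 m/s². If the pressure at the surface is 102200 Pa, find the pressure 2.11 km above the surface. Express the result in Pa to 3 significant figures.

Scale height: H = RT/g = 287.0 × 279 / 9.792 = 8177.4 m.
Barometric formula: P = P₀ exp(−z/H).
z/H = 2110.0/8177.4 = 0.25803; exp(−0.25803) = 0.77257.
P = 102200 × 0.77257 = 78957 Pa.

P ≈ 79000 Pa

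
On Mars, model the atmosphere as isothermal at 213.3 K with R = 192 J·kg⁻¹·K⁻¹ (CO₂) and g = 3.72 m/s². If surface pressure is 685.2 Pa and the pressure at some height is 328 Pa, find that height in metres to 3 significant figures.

z ≈ 8110 m

Scale height: H = RT/g = 192 × 213.3 / 3.72 = 11009 m.
Invert the barometric formula: z = H ln(P₀/P).
P₀/P = 685.2/328 = 2.0890; ln(2.0890) = 0.73669.
z = 11009 × 0.73669 = 8110.2 m.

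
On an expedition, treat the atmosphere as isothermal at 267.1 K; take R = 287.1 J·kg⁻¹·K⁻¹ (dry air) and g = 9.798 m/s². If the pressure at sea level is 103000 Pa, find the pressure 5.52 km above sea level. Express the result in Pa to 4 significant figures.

Scale height: H = RT/g = 287.1 × 267.1 / 9.798 = 7826.5 m.
Barometric formula: P = P₀ exp(−z/H).
z/H = 5520.0/7826.5 = 0.70530; exp(−0.70530) = 0.49396.
P = 103000 × 0.49396 = 50878 Pa.

P ≈ 50880 Pa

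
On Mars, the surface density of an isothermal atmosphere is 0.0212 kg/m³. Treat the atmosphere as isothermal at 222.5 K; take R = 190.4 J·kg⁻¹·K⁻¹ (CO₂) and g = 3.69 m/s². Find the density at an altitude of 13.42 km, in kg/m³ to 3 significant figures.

ρ ≈ 0.00659 kg/m³

Scale height: H = RT/g = 190.4 × 222.5 / 3.69 = 11481 m.
In an isothermal atmosphere, density decays like pressure: ρ = ρ₀ exp(−z/H).
z/H = 13420/11481 = 1.1689; exp(−1.1689) = 0.31071.
ρ = 0.0212 × 0.31071 = 0.0065871 kg/m³.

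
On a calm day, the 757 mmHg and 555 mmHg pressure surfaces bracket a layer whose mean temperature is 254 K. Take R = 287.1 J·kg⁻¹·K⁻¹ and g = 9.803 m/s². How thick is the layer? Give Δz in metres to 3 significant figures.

Hypsometric equation: Δz = (R T̄/g) ln(P₁/P₂).
R T̄/g = 287.1 × 254 / 9.803 = 7438.9 m.
ln(757/555) = ln(1.3640) = 0.31042.
Δz = 7438.9 × 0.31042 = 2309.2 m.

Δz ≈ 2310 m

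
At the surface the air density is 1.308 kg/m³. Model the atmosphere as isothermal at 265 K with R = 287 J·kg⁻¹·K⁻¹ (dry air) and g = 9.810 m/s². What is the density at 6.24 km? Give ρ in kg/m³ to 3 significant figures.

Scale height: H = RT/g = 287 × 265 / 9.810 = 7752.8 m.
In an isothermal atmosphere, density decays like pressure: ρ = ρ₀ exp(−z/H).
z/H = 6240.0/7752.8 = 0.80487; exp(−0.80487) = 0.44715.
ρ = 1.308 × 0.44715 = 0.58487 kg/m³.

ρ ≈ 0.585 kg/m³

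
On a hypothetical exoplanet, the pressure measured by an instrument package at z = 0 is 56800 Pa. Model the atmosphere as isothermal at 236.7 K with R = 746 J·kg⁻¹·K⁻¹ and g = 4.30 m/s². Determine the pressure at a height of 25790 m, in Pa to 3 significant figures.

P ≈ 30300 Pa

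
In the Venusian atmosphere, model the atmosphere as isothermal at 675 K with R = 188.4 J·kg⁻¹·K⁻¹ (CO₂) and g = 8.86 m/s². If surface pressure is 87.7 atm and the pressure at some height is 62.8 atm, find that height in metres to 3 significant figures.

z ≈ 4790 m

Scale height: H = RT/g = 188.4 × 675 / 8.86 = 14353 m.
Invert the barometric formula: z = H ln(P₀/P).
P₀/P = 87.7/62.8 = 1.3965; ln(1.3965) = 0.33397.
z = 14353 × 0.33397 = 4793.5 m.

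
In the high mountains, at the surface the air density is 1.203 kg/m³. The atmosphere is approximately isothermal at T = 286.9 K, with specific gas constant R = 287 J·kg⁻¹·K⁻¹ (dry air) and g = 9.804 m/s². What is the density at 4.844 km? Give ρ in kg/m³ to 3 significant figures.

ρ ≈ 0.676 kg/m³

Scale height: H = RT/g = 287 × 286.9 / 9.804 = 8398.6 m.
In an isothermal atmosphere, density decays like pressure: ρ = ρ₀ exp(−z/H).
z/H = 4844.0/8398.6 = 0.57676; exp(−0.57676) = 0.56172.
ρ = 1.203 × 0.56172 = 0.67575 kg/m³.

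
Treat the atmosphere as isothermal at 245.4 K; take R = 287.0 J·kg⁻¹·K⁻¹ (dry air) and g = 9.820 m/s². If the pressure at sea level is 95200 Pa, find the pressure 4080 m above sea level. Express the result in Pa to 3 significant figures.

Scale height: H = RT/g = 287.0 × 245.4 / 9.820 = 7172.1 m.
Barometric formula: P = P₀ exp(−z/H).
z/H = 4080.0/7172.1 = 0.56887; exp(−0.56887) = 0.56616.
P = 95200 × 0.56616 = 53898 Pa.

P ≈ 53900 Pa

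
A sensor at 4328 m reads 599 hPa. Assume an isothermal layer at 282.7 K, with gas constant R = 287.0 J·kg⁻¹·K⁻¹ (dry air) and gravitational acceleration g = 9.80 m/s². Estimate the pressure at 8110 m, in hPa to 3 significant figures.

P ≈ 379 hPa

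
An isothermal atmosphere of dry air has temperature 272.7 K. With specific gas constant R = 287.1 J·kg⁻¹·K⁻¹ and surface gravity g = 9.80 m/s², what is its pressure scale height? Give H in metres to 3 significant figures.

H ≈ 7990 m

The scale height of an isothermal atmosphere is H = RT/g.
H = 287.1 × 272.7 / 9.80 = 78292/9.80 = 7989.0 m.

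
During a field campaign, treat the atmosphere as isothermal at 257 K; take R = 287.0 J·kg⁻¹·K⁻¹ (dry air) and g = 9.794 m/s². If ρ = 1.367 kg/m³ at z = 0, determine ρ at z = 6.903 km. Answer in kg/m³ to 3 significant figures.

ρ ≈ 0.547 kg/m³

Scale height: H = RT/g = 287.0 × 257 / 9.794 = 7531.0 m.
In an isothermal atmosphere, density decays like pressure: ρ = ρ₀ exp(−z/H).
z/H = 6903.0/7531.0 = 0.91661; exp(−0.91661) = 0.39987.
ρ = 1.367 × 0.39987 = 0.54662 kg/m³.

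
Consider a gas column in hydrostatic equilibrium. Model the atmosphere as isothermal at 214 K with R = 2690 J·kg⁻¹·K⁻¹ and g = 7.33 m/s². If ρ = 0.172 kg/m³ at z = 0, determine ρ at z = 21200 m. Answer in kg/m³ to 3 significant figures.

ρ ≈ 0.131 kg/m³

Scale height: H = RT/g = 2690 × 214 / 7.33 = 78535 m.
In an isothermal atmosphere, density decays like pressure: ρ = ρ₀ exp(−z/H).
z/H = 21200/78535 = 0.26994; exp(−0.26994) = 0.76343.
ρ = 0.172 × 0.76343 = 0.13131 kg/m³.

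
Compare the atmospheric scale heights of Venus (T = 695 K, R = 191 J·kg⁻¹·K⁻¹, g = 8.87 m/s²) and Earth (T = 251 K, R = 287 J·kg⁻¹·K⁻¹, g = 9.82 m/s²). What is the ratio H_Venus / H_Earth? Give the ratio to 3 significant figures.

H = RT/g for each body.
H_Venus = 191 × 695 / 8.87 = 14966 m.
H_Earth = 287 × 251 / 9.82 = 7335.7 m.
H_Venus/H_Earth = 14966/7335.7 = 2.0402.

H_Venus/H_Earth ≈ 2.04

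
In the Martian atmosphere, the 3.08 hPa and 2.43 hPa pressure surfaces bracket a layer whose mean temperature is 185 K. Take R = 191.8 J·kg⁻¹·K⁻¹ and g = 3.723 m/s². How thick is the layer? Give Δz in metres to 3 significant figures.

Δz ≈ 2260 m

Hypsometric equation: Δz = (R T̄/g) ln(P₁/P₂).
R T̄/g = 191.8 × 185 / 3.723 = 9530.8 m.
ln(3.08/2.43) = ln(1.2675) = 0.23705.
Δz = 9530.8 × 0.23705 = 2259.3 m.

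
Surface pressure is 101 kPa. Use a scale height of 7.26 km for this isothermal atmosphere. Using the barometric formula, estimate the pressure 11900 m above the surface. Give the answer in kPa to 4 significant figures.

Barometric formula: P = P₀ exp(−z/H).
z/H = 11900/7260.0 = 1.6391; exp(−1.6391) = 0.19415.
P = 101 × 0.19415 = 19.609 kPa.

P ≈ 19.61 kPa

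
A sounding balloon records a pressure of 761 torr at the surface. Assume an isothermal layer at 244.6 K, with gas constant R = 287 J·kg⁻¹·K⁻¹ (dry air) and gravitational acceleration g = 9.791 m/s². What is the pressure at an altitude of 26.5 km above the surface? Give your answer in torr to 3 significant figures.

P ≈ 18.9 torr

Scale height: H = RT/g = 287 × 244.6 / 9.791 = 7169.9 m.
Barometric formula: P = P₀ exp(−z/H).
z/H = 26500/7169.9 = 3.6960; exp(−3.6960) = 0.024823.
P = 761 × 0.024823 = 18.890 torr.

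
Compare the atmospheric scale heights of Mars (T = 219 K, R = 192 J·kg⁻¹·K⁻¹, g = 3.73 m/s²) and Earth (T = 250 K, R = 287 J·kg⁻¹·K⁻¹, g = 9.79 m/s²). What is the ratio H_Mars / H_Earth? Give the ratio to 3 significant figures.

H_Mars/H_Earth ≈ 1.54

H = RT/g for each body.
H_Mars = 192 × 219 / 3.73 = 11273 m.
H_Earth = 287 × 250 / 9.79 = 7328.9 m.
H_Mars/H_Earth = 11273/7328.9 = 1.5382.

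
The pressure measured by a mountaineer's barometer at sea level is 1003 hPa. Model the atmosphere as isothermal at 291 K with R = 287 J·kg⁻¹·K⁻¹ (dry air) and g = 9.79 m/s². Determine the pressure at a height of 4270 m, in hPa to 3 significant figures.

P ≈ 608 hPa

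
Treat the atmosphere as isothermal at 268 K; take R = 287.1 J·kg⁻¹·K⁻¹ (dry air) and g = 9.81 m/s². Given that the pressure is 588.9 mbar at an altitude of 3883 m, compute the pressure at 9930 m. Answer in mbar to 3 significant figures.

P ≈ 272 mbar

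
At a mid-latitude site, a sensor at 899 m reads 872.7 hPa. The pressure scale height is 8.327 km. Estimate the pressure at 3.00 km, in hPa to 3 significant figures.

P ≈ 678 hPa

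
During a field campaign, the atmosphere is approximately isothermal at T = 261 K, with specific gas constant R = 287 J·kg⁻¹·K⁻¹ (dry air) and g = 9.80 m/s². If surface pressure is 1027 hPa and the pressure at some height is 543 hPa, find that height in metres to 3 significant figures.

z ≈ 4870 m

Scale height: H = RT/g = 287 × 261 / 9.80 = 7643.6 m.
Invert the barometric formula: z = H ln(P₀/P).
P₀/P = 1027/543 = 1.8913; ln(1.8913) = 0.63726.
z = 7643.6 × 0.63726 = 4871.0 m.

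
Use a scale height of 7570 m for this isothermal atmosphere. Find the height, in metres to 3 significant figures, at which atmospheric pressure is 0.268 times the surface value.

Set P/P₀ = exp(−z/H) = 0.268, so z = −H ln(0.268).
−ln(0.268) = 1.3168; z = 7570.0 × 1.3168 = 9968.2 m.

z ≈ 9970 m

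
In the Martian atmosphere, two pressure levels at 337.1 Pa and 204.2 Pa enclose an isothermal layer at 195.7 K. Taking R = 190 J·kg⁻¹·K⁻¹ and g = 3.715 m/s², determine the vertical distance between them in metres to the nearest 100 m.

Hypsometric equation: Δz = (R T̄/g) ln(P₁/P₂).
R T̄/g = 190 × 195.7 / 3.715 = 10009 m.
ln(337.1/204.2) = ln(1.6508) = 0.50126.
Δz = 10009 × 0.50126 = 5017.1 m.

Δz ≈ 5000 m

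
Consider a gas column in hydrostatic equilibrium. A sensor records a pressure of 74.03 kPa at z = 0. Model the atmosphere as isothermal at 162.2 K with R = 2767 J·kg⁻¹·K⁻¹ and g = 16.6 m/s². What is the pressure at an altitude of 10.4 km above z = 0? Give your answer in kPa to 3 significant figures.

P ≈ 50.4 kPa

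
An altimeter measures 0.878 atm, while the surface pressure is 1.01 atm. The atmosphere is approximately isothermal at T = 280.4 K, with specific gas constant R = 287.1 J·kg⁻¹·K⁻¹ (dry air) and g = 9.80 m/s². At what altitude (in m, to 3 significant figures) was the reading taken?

z ≈ 1150 m

Scale height: H = RT/g = 287.1 × 280.4 / 9.80 = 8214.6 m.
Invert the barometric formula: z = H ln(P₀/P).
P₀/P = 1.01/0.878 = 1.1503; ln(1.1503) = 0.14002.
z = 8214.6 × 0.14002 = 1150.2 m.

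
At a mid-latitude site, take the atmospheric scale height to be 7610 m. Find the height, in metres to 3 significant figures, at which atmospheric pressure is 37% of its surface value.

z ≈ 7570 m

Set P/P₀ = exp(−z/H) = 0.37, so z = −H ln(0.37).
−ln(0.37) = 0.99425; z = 7610.0 × 0.99425 = 7566.2 m.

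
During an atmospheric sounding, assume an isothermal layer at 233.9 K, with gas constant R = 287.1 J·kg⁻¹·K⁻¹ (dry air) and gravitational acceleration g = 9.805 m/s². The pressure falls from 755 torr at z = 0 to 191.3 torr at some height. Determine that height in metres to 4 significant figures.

Scale height: H = RT/g = 287.1 × 233.9 / 9.805 = 6848.8 m.
Invert the barometric formula: z = H ln(P₀/P).
P₀/P = 755/191.3 = 3.9467; ln(3.9467) = 1.3729.
z = 6848.8 × 1.3729 = 9402.7 m.

z ≈ 9403 m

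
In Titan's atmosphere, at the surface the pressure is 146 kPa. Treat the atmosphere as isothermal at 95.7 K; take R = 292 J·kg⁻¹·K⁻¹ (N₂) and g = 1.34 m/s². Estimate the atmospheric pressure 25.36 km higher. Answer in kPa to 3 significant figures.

P ≈ 43.3 kPa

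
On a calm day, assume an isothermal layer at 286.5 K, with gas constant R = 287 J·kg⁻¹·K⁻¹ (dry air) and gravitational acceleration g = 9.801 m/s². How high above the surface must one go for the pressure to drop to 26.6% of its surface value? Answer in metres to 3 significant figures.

z ≈ 11100 m

Scale height: H = RT/g = 287 × 286.5 / 9.801 = 8389.5 m.
Set P/P₀ = exp(−z/H) = 0.266, so z = −H ln(0.266).
−ln(0.266) = 1.3243; z = 8389.5 × 1.3243 = 11110 m.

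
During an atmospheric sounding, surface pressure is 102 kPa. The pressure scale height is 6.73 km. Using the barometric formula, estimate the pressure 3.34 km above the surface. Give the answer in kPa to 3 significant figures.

Barometric formula: P = P₀ exp(−z/H).
z/H = 3340.0/6730.0 = 0.49629; exp(−0.49629) = 0.60879.
P = 102 × 0.60879 = 62.097 kPa.

P ≈ 62.1 kPa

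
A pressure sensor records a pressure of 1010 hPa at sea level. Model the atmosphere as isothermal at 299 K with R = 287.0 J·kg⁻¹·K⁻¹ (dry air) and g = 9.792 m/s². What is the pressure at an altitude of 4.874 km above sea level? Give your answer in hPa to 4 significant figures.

Scale height: H = RT/g = 287.0 × 299 / 9.792 = 8763.6 m.
Barometric formula: P = P₀ exp(−z/H).
z/H = 4874.0/8763.6 = 0.55616; exp(−0.55616) = 0.57341.
P = 1010 × 0.57341 = 579.14 hPa.

P ≈ 579.1 hPa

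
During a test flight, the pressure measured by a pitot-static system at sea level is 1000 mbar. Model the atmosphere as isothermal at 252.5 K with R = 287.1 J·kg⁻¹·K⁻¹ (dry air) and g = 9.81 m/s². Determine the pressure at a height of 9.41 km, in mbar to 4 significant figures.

P ≈ 279.9 mbar

Scale height: H = RT/g = 287.1 × 252.5 / 9.81 = 7389.7 m.
Barometric formula: P = P₀ exp(−z/H).
z/H = 9410.0/7389.7 = 1.2734; exp(−1.2734) = 0.27988.
P = 1000 × 0.27988 = 279.88 mbar.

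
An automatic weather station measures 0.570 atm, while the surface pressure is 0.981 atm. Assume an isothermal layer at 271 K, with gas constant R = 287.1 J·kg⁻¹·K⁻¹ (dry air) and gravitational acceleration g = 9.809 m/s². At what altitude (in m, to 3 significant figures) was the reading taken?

z ≈ 4310 m

Scale height: H = RT/g = 287.1 × 271 / 9.809 = 7931.9 m.
Invert the barometric formula: z = H ln(P₀/P).
P₀/P = 0.981/0.570 = 1.7211; ln(1.7211) = 0.54296.
z = 7931.9 × 0.54296 = 4306.7 m.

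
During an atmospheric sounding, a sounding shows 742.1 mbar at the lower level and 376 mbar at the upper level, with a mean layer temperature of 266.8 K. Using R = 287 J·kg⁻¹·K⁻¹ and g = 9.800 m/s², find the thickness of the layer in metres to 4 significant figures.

Hypsometric equation: Δz = (R T̄/g) ln(P₁/P₂).
R T̄/g = 287 × 266.8 / 9.800 = 7813.4 m.
ln(742.1/376) = ln(1.9737) = 0.67991.
Δz = 7813.4 × 0.67991 = 5312.4 m.

Δz ≈ 5312 m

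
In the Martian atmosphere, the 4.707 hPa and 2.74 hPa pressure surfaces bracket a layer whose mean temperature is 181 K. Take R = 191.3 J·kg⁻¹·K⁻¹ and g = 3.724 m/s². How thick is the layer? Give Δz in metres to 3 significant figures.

Hypsometric equation: Δz = (R T̄/g) ln(P₁/P₂).
R T̄/g = 191.3 × 181 / 3.724 = 9297.9 m.
ln(4.707/2.74) = ln(1.7179) = 0.54110.
Δz = 9297.9 × 0.54110 = 5031.1 m.

Δz ≈ 5030 m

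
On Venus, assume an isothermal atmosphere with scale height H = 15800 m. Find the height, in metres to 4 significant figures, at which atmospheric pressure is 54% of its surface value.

Set P/P₀ = exp(−z/H) = 0.54, so z = −H ln(0.54).
−ln(0.54) = 0.61619; z = 15800 × 0.61619 = 9735.8 m.

z ≈ 9736 m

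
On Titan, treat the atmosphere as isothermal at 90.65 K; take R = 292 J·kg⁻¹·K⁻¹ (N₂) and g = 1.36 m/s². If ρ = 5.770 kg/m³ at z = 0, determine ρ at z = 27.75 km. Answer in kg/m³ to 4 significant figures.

ρ ≈ 1.387 kg/m³

Scale height: H = RT/g = 292 × 90.65 / 1.36 = 19463 m.
In an isothermal atmosphere, density decays like pressure: ρ = ρ₀ exp(−z/H).
z/H = 27750/19463 = 1.4258; exp(−1.4258) = 0.24032.
ρ = 5.770 × 0.24032 = 1.3866 kg/m³.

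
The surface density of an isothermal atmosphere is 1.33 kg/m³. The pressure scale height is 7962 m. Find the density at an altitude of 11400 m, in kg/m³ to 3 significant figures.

In an isothermal atmosphere, density decays like pressure: ρ = ρ₀ exp(−z/H).
z/H = 11400/7962.0 = 1.4318; exp(−1.4318) = 0.23888.
ρ = 1.33 × 0.23888 = 0.31771 kg/m³.

ρ ≈ 0.318 kg/m³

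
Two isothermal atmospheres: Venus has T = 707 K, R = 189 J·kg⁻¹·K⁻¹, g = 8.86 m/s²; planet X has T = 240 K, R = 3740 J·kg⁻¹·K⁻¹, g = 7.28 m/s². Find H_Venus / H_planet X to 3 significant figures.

H_Venus/H_planet X ≈ 0.122

H = RT/g for each body.
H_Venus = 189 × 707 / 8.86 = 15082 m.
H_planet X = 3740 × 240 / 7.28 = 123300 m.
H_Venus/H_planet X = 15082/123300 = 0.12232.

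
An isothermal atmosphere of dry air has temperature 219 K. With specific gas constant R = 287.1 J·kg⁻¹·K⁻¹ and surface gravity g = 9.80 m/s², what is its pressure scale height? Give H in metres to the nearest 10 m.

H ≈ 6420 m

The scale height of an isothermal atmosphere is H = RT/g.
H = 287.1 × 219 / 9.80 = 62875/9.80 = 6415.8 m.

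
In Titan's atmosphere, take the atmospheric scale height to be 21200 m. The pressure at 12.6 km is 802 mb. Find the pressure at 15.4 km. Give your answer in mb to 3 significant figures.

P ≈ 703 mb

Between two levels, P₂ = P₁ exp(−Δz/H) with Δz = z₂ − z₁.
Δz = 15400 − 12600 = 2800.0 m; Δz/H = 2800.0/21200 = 0.13208.
P₂ = 802 × exp(−0.13208) = 802 × 0.87627 = 702.77 mb.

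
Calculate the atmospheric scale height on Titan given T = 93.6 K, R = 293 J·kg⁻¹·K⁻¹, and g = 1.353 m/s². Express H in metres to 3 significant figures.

The scale height of an isothermal atmosphere is H = RT/g.
H = 293 × 93.6 / 1.353 = 27425/1.353 = 20270 m.

H ≈ 20300 m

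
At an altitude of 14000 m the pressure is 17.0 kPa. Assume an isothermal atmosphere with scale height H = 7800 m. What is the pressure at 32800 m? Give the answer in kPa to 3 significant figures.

P ≈ 1.53 kPa

Between two levels, P₂ = P₁ exp(−Δz/H) with Δz = z₂ − z₁.
Δz = 32800 − 14000 = 18800 m; Δz/H = 18800/7800.0 = 2.4103.
P₂ = 17.0 × exp(−2.4103) = 17.0 × 0.089788 = 1.5264 kPa.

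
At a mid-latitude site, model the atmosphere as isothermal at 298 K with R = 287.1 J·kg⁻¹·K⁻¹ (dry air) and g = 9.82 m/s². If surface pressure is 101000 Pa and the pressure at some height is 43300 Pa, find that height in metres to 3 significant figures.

z ≈ 7380 m

Scale height: H = RT/g = 287.1 × 298 / 9.82 = 8712.4 m.
Invert the barometric formula: z = H ln(P₀/P).
P₀/P = 101000/43300 = 2.3326; ln(2.3326) = 0.84698.
z = 8712.4 × 0.84698 = 7379.2 m.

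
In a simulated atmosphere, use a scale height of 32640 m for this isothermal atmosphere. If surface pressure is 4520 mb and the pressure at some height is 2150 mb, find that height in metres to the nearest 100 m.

Invert the barometric formula: z = H ln(P₀/P).
P₀/P = 4520/2150 = 2.1023; ln(2.1023) = 0.74303.
z = 32640 × 0.74303 = 24252 m.

z ≈ 24300 m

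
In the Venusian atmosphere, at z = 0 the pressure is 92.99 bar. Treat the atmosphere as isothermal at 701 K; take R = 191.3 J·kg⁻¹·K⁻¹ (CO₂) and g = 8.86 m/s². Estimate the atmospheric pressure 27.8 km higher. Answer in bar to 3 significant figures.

P ≈ 14.8 bar

Scale height: H = RT/g = 191.3 × 701 / 8.86 = 15136 m.
Barometric formula: P = P₀ exp(−z/H).
z/H = 27800/15136 = 1.8367; exp(−1.8367) = 0.15934.
P = 92.99 × 0.15934 = 14.817 bar.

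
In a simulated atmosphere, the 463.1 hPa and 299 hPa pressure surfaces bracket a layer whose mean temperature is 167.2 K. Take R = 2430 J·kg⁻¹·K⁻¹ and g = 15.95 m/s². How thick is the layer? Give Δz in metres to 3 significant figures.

Δz ≈ 11100 m

Hypsometric equation: Δz = (R T̄/g) ln(P₁/P₂).
R T̄/g = 2430 × 167.2 / 15.95 = 25473 m.
ln(463.1/299) = ln(1.5488) = 0.43748.
Δz = 25473 × 0.43748 = 11144 m.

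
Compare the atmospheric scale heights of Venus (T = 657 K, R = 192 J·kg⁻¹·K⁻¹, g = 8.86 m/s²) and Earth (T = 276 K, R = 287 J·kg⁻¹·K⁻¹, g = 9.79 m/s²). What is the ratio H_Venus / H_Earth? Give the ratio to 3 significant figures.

H_Venus/H_Earth ≈ 1.76

H = RT/g for each body.
H_Venus = 192 × 657 / 8.86 = 14237 m.
H_Earth = 287 × 276 / 9.79 = 8091.1 m.
H_Venus/H_Earth = 14237/8091.1 = 1.7596.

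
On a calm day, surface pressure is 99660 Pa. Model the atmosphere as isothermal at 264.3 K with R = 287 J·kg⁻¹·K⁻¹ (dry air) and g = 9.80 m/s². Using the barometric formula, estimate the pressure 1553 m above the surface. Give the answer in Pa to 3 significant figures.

Scale height: H = RT/g = 287 × 264.3 / 9.80 = 7740.2 m.
Barometric formula: P = P₀ exp(−z/H).
z/H = 1553.0/7740.2 = 0.20064; exp(−0.20064) = 0.81821.
P = 99660 × 0.81821 = 81543 Pa.

P ≈ 81500 Pa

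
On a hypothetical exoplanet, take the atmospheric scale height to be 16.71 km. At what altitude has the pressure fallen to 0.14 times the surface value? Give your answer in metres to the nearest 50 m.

Set P/P₀ = exp(−z/H) = 0.14, so z = −H ln(0.14).
−ln(0.14) = 1.9661; z = 16710 × 1.9661 = 32854 m.

z ≈ 32850 m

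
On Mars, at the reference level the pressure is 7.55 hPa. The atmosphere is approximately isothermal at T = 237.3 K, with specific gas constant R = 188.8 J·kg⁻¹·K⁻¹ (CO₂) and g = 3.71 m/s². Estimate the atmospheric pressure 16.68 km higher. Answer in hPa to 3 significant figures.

Scale height: H = RT/g = 188.8 × 237.3 / 3.71 = 12076 m.
Barometric formula: P = P₀ exp(−z/H).
z/H = 16680/12076 = 1.3813; exp(−1.3813) = 0.25125.
P = 7.55 × 0.25125 = 1.8969 hPa.

P ≈ 1.90 hPa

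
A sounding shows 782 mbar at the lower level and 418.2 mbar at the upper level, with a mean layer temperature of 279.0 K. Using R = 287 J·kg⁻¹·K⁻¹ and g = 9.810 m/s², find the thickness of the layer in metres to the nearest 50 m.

Hypsometric equation: Δz = (R T̄/g) ln(P₁/P₂).
R T̄/g = 287 × 279.0 / 9.810 = 8162.4 m.
ln(782/418.2) = ln(1.8699) = 0.62588.
Δz = 8162.4 × 0.62588 = 5108.7 m.

Δz ≈ 5100 m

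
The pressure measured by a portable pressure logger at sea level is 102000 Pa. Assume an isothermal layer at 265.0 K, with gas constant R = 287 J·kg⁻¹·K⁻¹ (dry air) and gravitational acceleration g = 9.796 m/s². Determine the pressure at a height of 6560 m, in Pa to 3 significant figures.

Scale height: H = RT/g = 287 × 265.0 / 9.796 = 7763.9 m.
Barometric formula: P = P₀ exp(−z/H).
z/H = 6560.0/7763.9 = 0.84494; exp(−0.84494) = 0.42958.
P = 102000 × 0.42958 = 43817 Pa.

P ≈ 43800 Pa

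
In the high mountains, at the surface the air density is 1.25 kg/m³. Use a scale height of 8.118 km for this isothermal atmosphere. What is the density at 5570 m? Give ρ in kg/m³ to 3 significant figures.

In an isothermal atmosphere, density decays like pressure: ρ = ρ₀ exp(−z/H).
z/H = 5570.0/8118.0 = 0.68613; exp(−0.68613) = 0.50352.
ρ = 1.25 × 0.50352 = 0.62940 kg/m³.

ρ ≈ 0.629 kg/m³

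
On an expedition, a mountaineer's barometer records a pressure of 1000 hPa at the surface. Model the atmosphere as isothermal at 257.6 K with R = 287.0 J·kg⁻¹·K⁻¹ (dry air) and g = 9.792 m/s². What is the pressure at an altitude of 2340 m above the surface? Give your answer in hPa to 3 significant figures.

Scale height: H = RT/g = 287.0 × 257.6 / 9.792 = 7550.2 m.
Barometric formula: P = P₀ exp(−z/H).
z/H = 2340.0/7550.2 = 0.30993; exp(−0.30993) = 0.73350.
P = 1000 × 0.73350 = 733.50 hPa.

P ≈ 734 hPa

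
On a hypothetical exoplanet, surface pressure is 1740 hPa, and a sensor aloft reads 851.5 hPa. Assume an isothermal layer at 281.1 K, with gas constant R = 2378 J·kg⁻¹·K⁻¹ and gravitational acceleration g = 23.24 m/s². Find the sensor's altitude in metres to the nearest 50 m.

z ≈ 20550 m

Scale height: H = RT/g = 2378 × 281.1 / 23.24 = 28763 m.
Invert the barometric formula: z = H ln(P₀/P).
P₀/P = 1740/851.5 = 2.0435; ln(2.0435) = 0.71466.
z = 28763 × 0.71466 = 20556 m.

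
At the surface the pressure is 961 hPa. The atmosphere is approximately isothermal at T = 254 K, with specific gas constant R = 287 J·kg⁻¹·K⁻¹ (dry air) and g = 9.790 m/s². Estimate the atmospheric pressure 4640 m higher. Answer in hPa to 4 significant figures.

P ≈ 515.3 hPa

Scale height: H = RT/g = 287 × 254 / 9.790 = 7446.2 m.
Barometric formula: P = P₀ exp(−z/H).
z/H = 4640.0/7446.2 = 0.62314; exp(−0.62314) = 0.53626.
P = 961 × 0.53626 = 515.35 hPa.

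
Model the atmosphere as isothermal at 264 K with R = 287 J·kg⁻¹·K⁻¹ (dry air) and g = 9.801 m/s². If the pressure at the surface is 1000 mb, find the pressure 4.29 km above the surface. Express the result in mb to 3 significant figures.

Scale height: H = RT/g = 287 × 264 / 9.801 = 7730.6 m.
Barometric formula: P = P₀ exp(−z/H).
z/H = 4290.0/7730.6 = 0.55494; exp(−0.55494) = 0.57411.
P = 1000 × 0.57411 = 574.11 mb.

P ≈ 574 mb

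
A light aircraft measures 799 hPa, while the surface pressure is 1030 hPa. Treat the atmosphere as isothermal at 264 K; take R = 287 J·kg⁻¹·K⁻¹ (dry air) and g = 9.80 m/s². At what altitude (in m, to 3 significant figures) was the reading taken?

z ≈ 1960 m

Scale height: H = RT/g = 287 × 264 / 9.80 = 7731.4 m.
Invert the barometric formula: z = H ln(P₀/P).
P₀/P = 1030/799 = 1.2891; ln(1.2891) = 0.25394.
z = 7731.4 × 0.25394 = 1963.3 m.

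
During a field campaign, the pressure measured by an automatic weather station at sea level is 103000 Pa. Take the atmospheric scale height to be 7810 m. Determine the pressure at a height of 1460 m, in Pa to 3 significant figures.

Barometric formula: P = P₀ exp(−z/H).
z/H = 1460.0/7810.0 = 0.18694; exp(−0.18694) = 0.82949.
P = 103000 × 0.82949 = 85437 Pa.

P ≈ 85400 Pa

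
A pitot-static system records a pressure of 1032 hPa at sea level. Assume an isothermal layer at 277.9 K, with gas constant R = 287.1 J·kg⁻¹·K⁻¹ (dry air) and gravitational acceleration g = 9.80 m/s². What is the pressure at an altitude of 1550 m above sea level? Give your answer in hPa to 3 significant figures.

Scale height: H = RT/g = 287.1 × 277.9 / 9.80 = 8141.3 m.
Barometric formula: P = P₀ exp(−z/H).
z/H = 1550.0/8141.3 = 0.19039; exp(−0.19039) = 0.82664.
P = 1032 × 0.82664 = 853.09 hPa.

P ≈ 853 hPa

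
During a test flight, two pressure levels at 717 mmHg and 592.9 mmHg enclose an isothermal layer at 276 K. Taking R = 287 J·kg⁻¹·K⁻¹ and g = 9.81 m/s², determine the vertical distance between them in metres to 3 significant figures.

Δz ≈ 1530 m

Hypsometric equation: Δz = (R T̄/g) ln(P₁/P₂).
R T̄/g = 287 × 276 / 9.81 = 8074.6 m.
ln(717/592.9) = ln(1.2093) = 0.19004.
Δz = 8074.6 × 0.19004 = 1534.5 m.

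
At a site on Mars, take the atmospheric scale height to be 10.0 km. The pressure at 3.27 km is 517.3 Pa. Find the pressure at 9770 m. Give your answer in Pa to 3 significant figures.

Between two levels, P₂ = P₁ exp(−Δz/H) with Δz = z₂ − z₁.
Δz = 9770.0 − 3270.0 = 6500.0 m; Δz/H = 6500.0/10000 = 0.65000.
P₂ = 517.3 × exp(−0.65000) = 517.3 × 0.52205 = 270.06 Pa.

P ≈ 270 Pa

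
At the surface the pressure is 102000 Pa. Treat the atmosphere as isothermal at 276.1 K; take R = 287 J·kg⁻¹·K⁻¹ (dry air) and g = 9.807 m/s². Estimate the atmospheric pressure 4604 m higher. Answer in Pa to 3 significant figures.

P ≈ 57700 Pa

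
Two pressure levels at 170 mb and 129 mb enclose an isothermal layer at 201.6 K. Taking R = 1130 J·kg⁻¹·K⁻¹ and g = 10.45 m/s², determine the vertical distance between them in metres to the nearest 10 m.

Hypsometric equation: Δz = (R T̄/g) ln(P₁/P₂).
R T̄/g = 1130 × 201.6 / 10.45 = 21800 m.
ln(170/129) = ln(1.3178) = 0.27596.
Δz = 21800 × 0.27596 = 6015.9 m.

Δz ≈ 6020 m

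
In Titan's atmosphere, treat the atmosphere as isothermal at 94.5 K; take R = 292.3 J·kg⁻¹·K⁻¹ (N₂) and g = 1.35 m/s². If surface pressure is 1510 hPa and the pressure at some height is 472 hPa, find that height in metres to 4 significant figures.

Scale height: H = RT/g = 292.3 × 94.5 / 1.35 = 20461 m.
Invert the barometric formula: z = H ln(P₀/P).
P₀/P = 1510/472 = 3.1992; ln(3.1992) = 1.1629.
z = 20461 × 1.1629 = 23794 m.

z ≈ 23790 m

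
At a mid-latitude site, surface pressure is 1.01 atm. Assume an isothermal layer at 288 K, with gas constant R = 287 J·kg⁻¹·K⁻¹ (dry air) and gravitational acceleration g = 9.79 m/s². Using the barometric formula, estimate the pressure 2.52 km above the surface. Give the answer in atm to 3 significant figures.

Scale height: H = RT/g = 287 × 288 / 9.79 = 8442.9 m.
Barometric formula: P = P₀ exp(−z/H).
z/H = 2520.0/8442.9 = 0.29848; exp(−0.29848) = 0.74195.
P = 1.01 × 0.74195 = 0.74937 atm.

P ≈ 0.749 atm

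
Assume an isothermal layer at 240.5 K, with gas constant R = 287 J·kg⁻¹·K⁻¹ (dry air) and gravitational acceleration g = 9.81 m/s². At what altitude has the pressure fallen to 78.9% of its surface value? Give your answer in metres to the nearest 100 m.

Scale height: H = RT/g = 287 × 240.5 / 9.81 = 7036.0 m.
Set P/P₀ = exp(−z/H) = 0.789, so z = −H ln(0.789).
−ln(0.789) = 0.23699; z = 7036.0 × 0.23699 = 1667.5 m.

z ≈ 1700 m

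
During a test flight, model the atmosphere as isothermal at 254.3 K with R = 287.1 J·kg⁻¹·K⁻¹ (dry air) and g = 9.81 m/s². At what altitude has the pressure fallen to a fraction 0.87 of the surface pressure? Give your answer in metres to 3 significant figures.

Scale height: H = RT/g = 287.1 × 254.3 / 9.81 = 7442.4 m.
Set P/P₀ = exp(−z/H) = 0.87, so z = −H ln(0.87).
−ln(0.87) = 0.13926; z = 7442.4 × 0.13926 = 1036.4 m.

z ≈ 1040 m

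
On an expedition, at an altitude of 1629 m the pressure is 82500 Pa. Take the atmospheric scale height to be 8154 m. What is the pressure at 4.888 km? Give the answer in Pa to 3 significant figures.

P ≈ 55300 Pa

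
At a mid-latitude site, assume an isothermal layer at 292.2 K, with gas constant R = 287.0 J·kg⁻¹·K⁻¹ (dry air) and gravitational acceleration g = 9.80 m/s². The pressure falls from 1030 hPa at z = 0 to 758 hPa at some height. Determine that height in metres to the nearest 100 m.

z ≈ 2600 m

Scale height: H = RT/g = 287.0 × 292.2 / 9.80 = 8557.3 m.
Invert the barometric formula: z = H ln(P₀/P).
P₀/P = 1030/758 = 1.3588; ln(1.3588) = 0.30660.
z = 8557.3 × 0.30660 = 2623.7 m.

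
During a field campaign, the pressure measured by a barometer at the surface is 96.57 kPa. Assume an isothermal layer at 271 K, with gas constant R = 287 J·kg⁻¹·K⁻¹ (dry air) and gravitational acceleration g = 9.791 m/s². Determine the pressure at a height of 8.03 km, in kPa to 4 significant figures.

P ≈ 35.14 kPa

Scale height: H = RT/g = 287 × 271 / 9.791 = 7943.7 m.
Barometric formula: P = P₀ exp(−z/H).
z/H = 8030.0/7943.7 = 1.0109; exp(−1.0109) = 0.36389.
P = 96.57 × 0.36389 = 35.141 kPa.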